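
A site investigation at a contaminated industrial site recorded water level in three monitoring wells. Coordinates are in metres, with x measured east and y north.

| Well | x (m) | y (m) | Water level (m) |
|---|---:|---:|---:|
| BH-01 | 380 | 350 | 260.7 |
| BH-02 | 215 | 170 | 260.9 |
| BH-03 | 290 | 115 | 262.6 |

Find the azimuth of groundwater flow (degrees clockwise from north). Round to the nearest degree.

With h = a·x + b·y + c and BH-01 as origin, the differences give:
  (-165)·a + (-180)·b = +0.2
  (-90)·a + (-235)·b = +1.9
Eliminate b (×(-235) and ×(-180), subtract): 22575·a = 295.00 → a = ∂h/∂x = +0.01307
Back-substitute: b = ∂h/∂y = -0.01309.
Flow direction (−∇h) has components (-0.01307 E, +0.01309 N).
Azimuth = atan2(E, N) = atan2(-0.01307, +0.01309) = 315.0° ≈ 315°.

315°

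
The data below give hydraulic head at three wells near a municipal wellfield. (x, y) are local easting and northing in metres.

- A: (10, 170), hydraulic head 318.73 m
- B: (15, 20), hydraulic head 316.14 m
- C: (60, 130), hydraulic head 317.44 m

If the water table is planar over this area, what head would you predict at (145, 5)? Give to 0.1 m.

With h = a·x + b·y + c and A as origin, the differences give:
  5·a + (-150)·b = -2.59
  50·a + (-40)·b = -1.29
Eliminate b (×(-40) and ×(-150), subtract): 7300·a = -89.900 → a = ∂h/∂x = -0.01232
Back-substitute: b = ∂h/∂y = +0.01686.
h(145, 5) = 318.73 + (-0.01232)·(135) + (+0.01686)·(-165) = 318.73 -1.663 -2.781 = 314.286 m.

314.3 m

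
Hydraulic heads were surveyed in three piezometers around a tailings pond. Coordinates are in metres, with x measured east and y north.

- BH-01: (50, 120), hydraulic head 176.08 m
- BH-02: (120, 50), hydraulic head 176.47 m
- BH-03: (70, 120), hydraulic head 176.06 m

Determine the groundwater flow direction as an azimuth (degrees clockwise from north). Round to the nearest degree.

With h = a·x + b·y + c and BH-01 as origin, the differences give:
  70·a + (-70)·b = +0.39
  20·a + 0·b = -0.02
Eliminate b (×0 and ×(-70), subtract): 1400·a = -1.400 → a = ∂h/∂x = -0.001000
Back-substitute: b = ∂h/∂y = -0.006571.
Flow direction (−∇h) has components (+0.001000 E, +0.006571 N).
Azimuth = atan2(E, N) = atan2(+0.001000, +0.006571) = 8.7° ≈ 009°.

009°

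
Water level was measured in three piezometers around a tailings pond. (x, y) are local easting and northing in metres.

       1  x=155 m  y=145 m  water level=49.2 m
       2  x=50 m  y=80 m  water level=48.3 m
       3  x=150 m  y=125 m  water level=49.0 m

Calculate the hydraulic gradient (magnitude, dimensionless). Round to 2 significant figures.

0.0097

With h = a·x + b·y + c and 1 as origin, the differences give:
  (-105)·a + (-65)·b = -0.9
  (-5)·a + (-20)·b = -0.2
Eliminate b (×(-20) and ×(-65), subtract): 1775·a = 5.00 → a = ∂h/∂x = +0.002817
Back-substitute: b = ∂h/∂y = +0.009296.
|∇h| = √(0.002817² + 0.009296²) = 0.009713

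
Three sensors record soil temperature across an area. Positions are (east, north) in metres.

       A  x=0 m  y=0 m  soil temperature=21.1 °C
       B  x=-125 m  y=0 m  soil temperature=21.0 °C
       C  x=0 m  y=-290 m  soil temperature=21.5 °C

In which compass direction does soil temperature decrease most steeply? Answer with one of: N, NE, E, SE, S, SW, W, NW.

NW

∂T/∂x = (21.0 − 21.1) / (-125 − 0) = +0.0008000
∂T/∂y = (21.5 − 21.1) / (-290 − 0) = -0.001379
Steepest decrease is along −∇f = (-0.0008000 E, +0.001379 N) → northwest.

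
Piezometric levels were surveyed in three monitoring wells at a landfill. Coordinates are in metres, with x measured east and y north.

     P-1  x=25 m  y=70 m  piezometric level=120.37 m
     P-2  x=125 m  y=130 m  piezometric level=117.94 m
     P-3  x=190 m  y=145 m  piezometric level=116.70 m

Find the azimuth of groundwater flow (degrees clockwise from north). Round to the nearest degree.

Three-point gradient (reference P-1): Δ to P-2 = (100, 60, -2.43), Δ to P-3 = (165, 75, -3.67).
∂h/∂x = -0.01581, ∂h/∂y = -0.01415 (det = -2400).
Flow direction (−∇h) has components (+0.01581 E, +0.01415 N).
Azimuth = atan2(E, N) = atan2(+0.01581, +0.01415) = 48.2° ≈ 048°.

048°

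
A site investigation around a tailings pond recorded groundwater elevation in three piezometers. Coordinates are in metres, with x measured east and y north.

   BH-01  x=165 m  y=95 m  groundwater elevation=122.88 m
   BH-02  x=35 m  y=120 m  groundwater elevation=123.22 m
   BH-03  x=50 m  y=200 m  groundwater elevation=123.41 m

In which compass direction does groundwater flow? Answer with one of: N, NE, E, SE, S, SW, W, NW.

With h = a·x + b·y + c and BH-01 as origin, the differences give:
  (-130)·a + 25·b = +0.34
  (-115)·a + 105·b = +0.53
Eliminate b (×105 and ×25, subtract): -10775·a = 22.450 → a = ∂h/∂x = -0.002084
Back-substitute: b = ∂h/∂y = +0.002766.
Flow = −∇h = (+0.002084 east, -0.002766 north), which points southeast.

SE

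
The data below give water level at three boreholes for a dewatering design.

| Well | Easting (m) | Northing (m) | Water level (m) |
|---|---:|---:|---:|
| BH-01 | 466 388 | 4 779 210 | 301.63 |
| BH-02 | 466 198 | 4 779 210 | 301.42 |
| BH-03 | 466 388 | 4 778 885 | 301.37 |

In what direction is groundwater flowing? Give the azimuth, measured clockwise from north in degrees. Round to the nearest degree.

∂h/∂x = (301.42 − 301.63) / (466198 − 466388) = +0.001105
∂h/∂y = (301.37 − 301.63) / (4778885 − 4779210) = +0.0008000
Flow direction (−∇h) has components (-0.001105 E, -0.0008000 N).
Azimuth = atan2(E, N) = atan2(-0.001105, -0.0008000) = 234.1° ≈ 234°.

234°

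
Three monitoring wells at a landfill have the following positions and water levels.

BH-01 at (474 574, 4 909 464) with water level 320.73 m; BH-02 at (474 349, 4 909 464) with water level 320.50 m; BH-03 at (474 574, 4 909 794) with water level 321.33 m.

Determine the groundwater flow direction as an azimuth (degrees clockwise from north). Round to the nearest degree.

209°

∂h/∂x = (320.50 − 320.73) / (474349 − 474574) = +0.001022
∂h/∂y = (321.33 − 320.73) / (4909794 − 4909464) = +0.001818
Flow direction (−∇h) has components (-0.001022 E, -0.001818 N).
Azimuth = atan2(E, N) = atan2(-0.001022, -0.001818) = 209.3° ≈ 209°.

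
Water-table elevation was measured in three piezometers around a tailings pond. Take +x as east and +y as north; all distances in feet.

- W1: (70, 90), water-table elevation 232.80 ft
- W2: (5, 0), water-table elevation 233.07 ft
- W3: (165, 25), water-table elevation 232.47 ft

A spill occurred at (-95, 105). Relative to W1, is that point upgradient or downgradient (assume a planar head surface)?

upgradient

With h = a·x + b·y + c and W1 as origin, the differences give:
  (-65)·a + (-90)·b = +0.27
  95·a + (-65)·b = -0.33
Eliminate b (×(-65) and ×(-90), subtract): 12775·a = -47.250 → a = ∂h/∂x = -0.003699
Back-substitute: b = ∂h/∂y = -0.0003288.
Head at (-95, 105) = 232.80 + (-0.003699)·(-165) + (-0.0003288)·(15) = 233.41 ft.
That is higher than the 232.80 ft at W1, so the point is upgradient.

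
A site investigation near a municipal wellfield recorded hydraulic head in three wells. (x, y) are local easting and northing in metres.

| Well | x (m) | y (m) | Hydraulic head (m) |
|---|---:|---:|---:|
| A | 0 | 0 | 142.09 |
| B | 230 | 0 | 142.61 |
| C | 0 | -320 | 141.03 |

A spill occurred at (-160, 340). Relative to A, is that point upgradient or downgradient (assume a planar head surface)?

∂h/∂x = (142.61 − 142.09) / (230 − 0) = +0.002261
∂h/∂y = (141.03 − 142.09) / (-320 − 0) = +0.003313
Head at (-160, 340) = 142.09 + (+0.002261)·(-160) + (+0.003313)·(340) = 142.85 m.
That is higher than the 142.09 m at A, so the point is upgradient.

upgradient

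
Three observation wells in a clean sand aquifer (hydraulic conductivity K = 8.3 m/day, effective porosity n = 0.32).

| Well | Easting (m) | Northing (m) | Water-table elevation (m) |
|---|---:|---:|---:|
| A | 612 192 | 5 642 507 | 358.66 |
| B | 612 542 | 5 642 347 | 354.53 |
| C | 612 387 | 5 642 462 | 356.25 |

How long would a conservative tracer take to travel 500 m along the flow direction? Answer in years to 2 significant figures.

4.0 years

Differences from A: to B (Δx, Δy, Δh) = (350, -160, -4.13); to C = (195, -45, -2.41).
Determinant of the coordinate differences = 350·(-45) − 195·(-160) = 15450.
∂h/∂x = [(-4.13)·(-45) − (-2.41)·(-160)] / 15450 = -0.01293
∂h/∂y = [350·(-2.41) − 195·(-4.13)] / 15450 = -0.002469
|∇h| = √(-0.01293² + -0.002469²) = 0.01316
Seepage velocity v = K·i/n = 8.3 × 0.01316 / 0.32 = 0.3413 m/day.
t = 500 / 0.3413 = 1465 days = 4.01 years.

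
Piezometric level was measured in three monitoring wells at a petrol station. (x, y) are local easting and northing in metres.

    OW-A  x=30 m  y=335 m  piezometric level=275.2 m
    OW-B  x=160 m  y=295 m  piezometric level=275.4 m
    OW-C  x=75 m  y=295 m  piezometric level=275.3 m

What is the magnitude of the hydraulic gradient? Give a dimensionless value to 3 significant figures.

0.00166

Three-point gradient (reference OW-A): Δ to OW-B = (130, -40, +0.2), Δ to OW-C = (45, -40, +0.1).
∂h/∂x = +0.001176, ∂h/∂y = -0.001176 (det = -3400).
|∇h| = √(0.001176² + -0.001176²) = 0.001663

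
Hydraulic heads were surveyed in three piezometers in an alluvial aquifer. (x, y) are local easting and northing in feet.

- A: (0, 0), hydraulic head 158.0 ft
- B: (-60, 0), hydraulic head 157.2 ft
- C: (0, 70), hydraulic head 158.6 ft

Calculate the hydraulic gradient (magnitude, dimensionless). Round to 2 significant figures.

0.016

∂h/∂x = (157.2 − 158.0) / (-60 − 0) = +0.01333
∂h/∂y = (158.6 − 158.0) / (70 − 0) = +0.008571
|∇h| = √(0.01333² + 0.008571²) = 0.01585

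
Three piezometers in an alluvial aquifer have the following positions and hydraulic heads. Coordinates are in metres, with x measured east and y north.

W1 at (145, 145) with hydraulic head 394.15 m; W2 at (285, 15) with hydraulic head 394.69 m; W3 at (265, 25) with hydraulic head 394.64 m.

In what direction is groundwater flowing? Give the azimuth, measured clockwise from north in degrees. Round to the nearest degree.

344°

Differences from W1: to W2 (Δx, Δy, Δh) = (140, -130, +0.54); to W3 = (120, -120, +0.49).
Solve a·Δx + b·Δy = Δh: det = 140·(-120) − 120·(-130) = -1200.
∂h/∂x = [(+0.54)·(-120) − (+0.49)·(-130)] / -1200 = +0.0009167
∂h/∂y = [140·(+0.49) − 120·(+0.54)] / -1200 = -0.003167
Flow direction (−∇h) has components (-0.0009167 E, +0.003167 N).
Azimuth = atan2(E, N) = atan2(-0.0009167, +0.003167) = 343.9° ≈ 344°.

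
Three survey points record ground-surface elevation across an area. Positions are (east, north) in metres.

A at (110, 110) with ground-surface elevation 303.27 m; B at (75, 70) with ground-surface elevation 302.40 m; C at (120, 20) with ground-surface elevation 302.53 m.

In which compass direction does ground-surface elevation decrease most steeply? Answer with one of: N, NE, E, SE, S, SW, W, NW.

SW

Taking A as reference: B−A = (-35, -40, -0.87); C−A = (10, -90, -0.74).
Determinant of the coordinate differences = (-35)·(-90) − 10·(-40) = 3550.
∂z/∂x = [(-0.87)·(-90) − (-0.74)·(-40)] / 3550 = +0.01372
∂z/∂y = [(-35)·(-0.74) − 10·(-0.87)] / 3550 = +0.009746
Steepest decrease is along −∇f = (-0.01372 E, -0.009746 N) → southwest.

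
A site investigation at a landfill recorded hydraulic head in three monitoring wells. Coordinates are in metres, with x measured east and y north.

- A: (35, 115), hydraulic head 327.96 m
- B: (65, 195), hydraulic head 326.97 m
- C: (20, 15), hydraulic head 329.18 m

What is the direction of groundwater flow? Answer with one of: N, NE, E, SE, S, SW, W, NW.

N

Differences from A: to B (Δx, Δy, Δh) = (30, 80, -0.99); to C = (-15, -100, +1.22).
Determinant of the coordinate differences = 30·(-100) − (-15)·80 = -1800.
∂h/∂x = [(-0.99)·(-100) − (+1.22)·80] / -1800 = -0.0007778
∂h/∂y = [30·(+1.22) − (-15)·(-0.99)] / -1800 = -0.01208
Flow = −∇h = (+0.0007778 east, +0.01208 north), which points north.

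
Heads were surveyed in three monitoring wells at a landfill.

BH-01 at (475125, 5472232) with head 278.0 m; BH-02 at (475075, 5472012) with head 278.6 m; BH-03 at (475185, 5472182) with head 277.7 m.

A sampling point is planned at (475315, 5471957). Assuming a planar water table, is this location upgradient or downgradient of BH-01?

downgradient

With h = a·x + b·y + c and BH-01 as origin, the differences give:
  (-50)·a + (-220)·b = +0.6
  60·a + (-50)·b = -0.3
Eliminate b (×(-50) and ×(-220), subtract): 15700·a = -96.00 → a = ∂h/∂x = -0.006115
Back-substitute: b = ∂h/∂y = -0.001338.
Head at (475315, 5471957) = 278.0 + (-0.006115)·(190) + (-0.001338)·(-275) = 277.21 m.
That is lower than the 278.0 m at BH-01, so the point is downgradient.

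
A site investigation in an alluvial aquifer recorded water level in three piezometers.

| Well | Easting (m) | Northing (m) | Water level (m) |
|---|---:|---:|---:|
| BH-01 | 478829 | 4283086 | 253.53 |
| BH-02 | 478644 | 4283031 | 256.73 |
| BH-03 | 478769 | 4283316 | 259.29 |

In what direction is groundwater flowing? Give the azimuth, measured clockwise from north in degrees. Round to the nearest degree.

With h = a·x + b·y + c and BH-01 as origin, the differences give:
  (-185)·a + (-55)·b = +3.20
  (-60)·a + 230·b = +5.76
Eliminate b (×230 and ×(-55), subtract): -45850·a = 1052.800 → a = ∂h/∂x = -0.02296
Back-substitute: b = ∂h/∂y = +0.01905.
Flow direction (−∇h) has components (+0.02296 E, -0.01905 N).
Azimuth = atan2(E, N) = atan2(+0.02296, -0.01905) = 129.7° ≈ 130°.

130°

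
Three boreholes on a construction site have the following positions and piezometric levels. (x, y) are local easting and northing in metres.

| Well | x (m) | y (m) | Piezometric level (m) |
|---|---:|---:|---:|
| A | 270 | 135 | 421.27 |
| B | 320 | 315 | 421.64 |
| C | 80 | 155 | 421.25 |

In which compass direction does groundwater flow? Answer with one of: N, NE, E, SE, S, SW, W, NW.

Differences from A: to B (Δx, Δy, Δh) = (50, 180, +0.37); to C = (-190, 20, -0.02).
Determinant of the coordinate differences = 50·20 − (-190)·180 = 35200.
∂h/∂x = [(+0.37)·20 − (-0.02)·180] / 35200 = +0.0003125
∂h/∂y = [50·(-0.02) − (-190)·(+0.37)] / 35200 = +0.001969
Flow = −∇h = (-0.0003125 east, -0.001969 north), which points south.

S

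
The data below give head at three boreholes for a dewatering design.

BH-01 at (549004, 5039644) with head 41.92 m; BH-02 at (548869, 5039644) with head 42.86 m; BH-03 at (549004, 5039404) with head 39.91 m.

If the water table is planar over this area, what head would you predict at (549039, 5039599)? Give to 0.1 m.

∂h/∂x = (42.86 − 41.92) / (548869 − 549004) = -0.006963
∂h/∂y = (39.91 − 41.92) / (5039404 − 5039644) = +0.008375
h(549039, 5039599) = 41.92 + (-0.006963)·(35) + (+0.008375)·(-45) = 41.92 -0.244 -0.377 = 41.299 m.

41.3 m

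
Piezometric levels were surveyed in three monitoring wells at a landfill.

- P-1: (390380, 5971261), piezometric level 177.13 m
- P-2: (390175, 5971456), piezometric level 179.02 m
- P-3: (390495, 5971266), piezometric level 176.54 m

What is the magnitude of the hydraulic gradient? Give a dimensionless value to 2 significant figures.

0.0067

Taking P-1 as reference: P-2−P-1 = (-205, 195, +1.89); P-3−P-1 = (115, 5, -0.59).
Determinant of the coordinate differences = (-205)·5 − 115·195 = -23450.
∂h/∂x = [(+1.89)·5 − (-0.59)·195] / -23450 = -0.005309
∂h/∂y = [(-205)·(-0.59) − 115·(+1.89)] / -23450 = +0.004111
|∇h| = √(-0.005309² + 0.004111²) = 0.006715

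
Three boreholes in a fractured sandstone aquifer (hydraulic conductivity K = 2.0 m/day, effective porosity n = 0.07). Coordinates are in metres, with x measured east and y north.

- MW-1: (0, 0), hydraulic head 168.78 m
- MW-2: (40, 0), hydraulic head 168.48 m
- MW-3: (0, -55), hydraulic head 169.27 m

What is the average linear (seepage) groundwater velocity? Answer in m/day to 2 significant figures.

∂h/∂x = (168.48 − 168.78) / (40 − 0) = -0.007500
∂h/∂y = (169.27 − 168.78) / (-55 − 0) = -0.008909
|∇h| = √(-0.007500² + -0.008909²) = 0.01165
Seepage velocity v = K·i/n = 2.0 × 0.01165 / 0.07 = 0.3329 m/day.

0.33 m/day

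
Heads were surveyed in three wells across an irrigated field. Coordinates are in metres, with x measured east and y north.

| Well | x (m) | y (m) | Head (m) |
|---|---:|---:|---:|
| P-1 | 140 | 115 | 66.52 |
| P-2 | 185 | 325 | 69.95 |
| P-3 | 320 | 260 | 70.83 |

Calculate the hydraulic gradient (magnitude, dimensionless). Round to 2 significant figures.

Differences from P-1: to P-2 (Δx, Δy, Δh) = (45, 210, +3.43); to P-3 = (180, 145, +4.31).
Determinant of the coordinate differences = 45·145 − 180·210 = -31275.
∂h/∂x = [(+3.43)·145 − (+4.31)·210] / -31275 = +0.01304
∂h/∂y = [45·(+4.31) − 180·(+3.43)] / -31275 = +0.01354
|∇h| = √(0.01304² + 0.01354²) = 0.0188

0.019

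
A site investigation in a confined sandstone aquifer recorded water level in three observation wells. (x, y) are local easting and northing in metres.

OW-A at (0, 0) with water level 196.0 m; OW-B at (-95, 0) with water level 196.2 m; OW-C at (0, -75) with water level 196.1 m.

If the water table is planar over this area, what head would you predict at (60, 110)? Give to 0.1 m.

195.7 m

∂h/∂x = (196.2 − 196.0) / (-95 − 0) = -0.002105
∂h/∂y = (196.1 − 196.0) / (-75 − 0) = -0.001333
h(60, 110) = 196.0 + (-0.002105)·(60) + (-0.001333)·(110) = 196.0 -0.126 -0.147 = 195.727 m.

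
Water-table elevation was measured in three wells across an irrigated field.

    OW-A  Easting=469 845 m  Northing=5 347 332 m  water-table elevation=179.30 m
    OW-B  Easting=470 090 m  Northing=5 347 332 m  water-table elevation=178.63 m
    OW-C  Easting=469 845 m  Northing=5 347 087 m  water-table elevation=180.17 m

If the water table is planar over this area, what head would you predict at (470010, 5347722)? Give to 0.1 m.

∂h/∂x = (178.63 − 179.30) / (470090 − 469845) = -0.002735
∂h/∂y = (180.17 − 179.30) / (5347087 − 5347332) = -0.003551
h(470010, 5347722) = 179.30 + (-0.002735)·(165) + (-0.003551)·(390) = 179.30 -0.451 -1.385 = 177.464 m.

177.5 m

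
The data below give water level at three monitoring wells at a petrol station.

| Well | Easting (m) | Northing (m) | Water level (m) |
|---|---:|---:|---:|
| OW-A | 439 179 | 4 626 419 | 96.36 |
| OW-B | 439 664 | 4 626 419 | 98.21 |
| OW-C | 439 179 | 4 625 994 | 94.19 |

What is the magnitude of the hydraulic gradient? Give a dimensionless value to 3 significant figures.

0.00637

∂h/∂x = (98.21 − 96.36) / (439664 − 439179) = +0.003814
∂h/∂y = (94.19 − 96.36) / (4625994 − 4626419) = +0.005106
|∇h| = √(0.003814² + 0.005106²) = 0.006373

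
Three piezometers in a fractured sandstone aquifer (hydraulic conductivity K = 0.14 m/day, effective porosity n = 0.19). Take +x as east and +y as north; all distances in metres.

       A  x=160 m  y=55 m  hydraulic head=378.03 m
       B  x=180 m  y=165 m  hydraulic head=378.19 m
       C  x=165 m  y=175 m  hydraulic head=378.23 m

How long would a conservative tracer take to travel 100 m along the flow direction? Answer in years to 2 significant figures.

160 years

Differences from A: to B (Δx, Δy, Δh) = (20, 110, +0.16); to C = (5, 120, +0.20).
Solve a·Δx + b·Δy = Δh: det = 20·120 − 5·110 = 1850.
∂h/∂x = [(+0.16)·120 − (+0.20)·110] / 1850 = -0.001514
∂h/∂y = [20·(+0.20) − 5·(+0.16)] / 1850 = +0.001730
|∇h| = √(-0.001514² + 0.001730²) = 0.002299
Seepage velocity v = K·i/n = 0.14 × 0.002299 / 0.19 = 0.001694 m/day.
t = 100 / 0.001694 = 5.903e+04 days = 162 years.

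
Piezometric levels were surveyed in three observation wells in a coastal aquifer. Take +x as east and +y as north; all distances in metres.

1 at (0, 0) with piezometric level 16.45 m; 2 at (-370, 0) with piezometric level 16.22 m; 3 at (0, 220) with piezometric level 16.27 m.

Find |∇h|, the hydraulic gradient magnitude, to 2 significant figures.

0.0010

∂h/∂x = (16.22 − 16.45) / (-370 − 0) = +0.0006216
∂h/∂y = (16.27 − 16.45) / (220 − 0) = -0.0008182
|∇h| = √(0.0006216² + -0.0008182²) = 0.001028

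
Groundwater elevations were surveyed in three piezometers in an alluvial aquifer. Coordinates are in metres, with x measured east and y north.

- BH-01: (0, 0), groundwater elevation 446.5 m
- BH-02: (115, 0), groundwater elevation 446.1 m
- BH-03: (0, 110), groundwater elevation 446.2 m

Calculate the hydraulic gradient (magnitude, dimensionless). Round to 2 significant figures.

∂h/∂x = (446.1 − 446.5) / (115 − 0) = -0.003478
∂h/∂y = (446.2 − 446.5) / (110 − 0) = -0.002727
|∇h| = √(-0.003478² + -0.002727²) = 0.00442

0.0044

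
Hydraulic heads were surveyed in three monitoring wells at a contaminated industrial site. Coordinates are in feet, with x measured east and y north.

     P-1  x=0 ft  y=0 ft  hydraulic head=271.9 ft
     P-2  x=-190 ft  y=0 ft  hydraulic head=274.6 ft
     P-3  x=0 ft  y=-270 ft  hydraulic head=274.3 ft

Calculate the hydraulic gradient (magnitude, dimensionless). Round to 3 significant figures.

∂h/∂x = (274.6 − 271.9) / (-190 − 0) = -0.01421
∂h/∂y = (274.3 − 271.9) / (-270 − 0) = -0.008889
|∇h| = √(-0.01421² + -0.008889²) = 0.01676

0.0168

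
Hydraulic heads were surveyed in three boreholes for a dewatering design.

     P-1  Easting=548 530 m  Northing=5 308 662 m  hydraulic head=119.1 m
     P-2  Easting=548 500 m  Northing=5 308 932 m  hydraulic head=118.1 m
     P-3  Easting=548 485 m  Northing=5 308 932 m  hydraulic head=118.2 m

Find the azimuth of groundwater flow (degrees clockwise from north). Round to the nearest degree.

Differences from P-1: to P-2 (Δx, Δy, Δh) = (-30, 270, -1.0); to P-3 = (-45, 270, -0.9).
Determinant of the coordinate differences = (-30)·270 − (-45)·270 = 4050.
∂h/∂x = [(-1.0)·270 − (-0.9)·270] / 4050 = -0.006667
∂h/∂y = [(-30)·(-0.9) − (-45)·(-1.0)] / 4050 = -0.004444
Flow direction (−∇h) has components (+0.006667 E, +0.004444 N).
Azimuth = atan2(E, N) = atan2(+0.006667, +0.004444) = 56.3° ≈ 056°.

056°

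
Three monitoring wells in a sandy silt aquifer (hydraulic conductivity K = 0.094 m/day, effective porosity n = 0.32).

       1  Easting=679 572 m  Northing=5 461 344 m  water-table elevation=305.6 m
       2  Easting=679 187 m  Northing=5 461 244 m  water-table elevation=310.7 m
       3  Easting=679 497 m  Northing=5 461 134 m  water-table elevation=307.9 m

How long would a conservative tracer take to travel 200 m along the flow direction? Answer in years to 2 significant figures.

140 years

Taking 1 as reference: 2−1 = (-385, -100, +5.1); 3−1 = (-75, -210, +2.3).
Determinant of the coordinate differences = (-385)·(-210) − (-75)·(-100) = 73350.
∂h/∂x = [(+5.1)·(-210) − (+2.3)·(-100)] / 73350 = -0.01147
∂h/∂y = [(-385)·(+2.3) − (-75)·(+5.1)] / 73350 = -0.006858
|∇h| = √(-0.01147² + -0.006858²) = 0.01336
Seepage velocity v = K·i/n = 0.094 × 0.01336 / 0.32 = 0.003925 m/day.
t = 200 / 0.003925 = 5.096e+04 days = 140 years.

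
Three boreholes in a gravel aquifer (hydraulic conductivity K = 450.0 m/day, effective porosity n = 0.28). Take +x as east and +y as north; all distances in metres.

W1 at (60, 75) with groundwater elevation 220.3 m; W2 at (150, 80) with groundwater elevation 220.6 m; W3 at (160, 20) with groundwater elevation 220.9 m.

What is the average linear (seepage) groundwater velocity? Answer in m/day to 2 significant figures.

9.1 m/day

Taking W1 as reference: W2−W1 = (90, 5, +0.3); W3−W1 = (100, -55, +0.6).
Solve a·Δx + b·Δy = Δh: det = 90·(-55) − 100·5 = -5450.
∂h/∂x = [(+0.3)·(-55) − (+0.6)·5] / -5450 = +0.003578
∂h/∂y = [90·(+0.6) − 100·(+0.3)] / -5450 = -0.004404
|∇h| = √(0.003578² + -0.004404²) = 0.005674
Seepage velocity v = K·i/n = 450.0 × 0.005674 / 0.28 = 9.119 m/day.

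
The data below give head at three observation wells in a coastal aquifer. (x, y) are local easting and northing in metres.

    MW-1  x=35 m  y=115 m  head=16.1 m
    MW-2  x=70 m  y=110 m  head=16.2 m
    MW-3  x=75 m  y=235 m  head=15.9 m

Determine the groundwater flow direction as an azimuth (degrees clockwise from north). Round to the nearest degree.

Taking MW-1 as reference: MW-2−MW-1 = (35, -5, +0.1); MW-3−MW-1 = (40, 120, -0.2).
Solve a·Δx + b·Δy = Δh: det = 35·120 − 40·(-5) = 4400.
∂h/∂x = [(+0.1)·120 − (-0.2)·(-5)] / 4400 = +0.002500
∂h/∂y = [35·(-0.2) − 40·(+0.1)] / 4400 = -0.002500
Flow direction (−∇h) has components (-0.002500 E, +0.002500 N).
Azimuth = atan2(E, N) = atan2(-0.002500, +0.002500) = 315.0° ≈ 315°.

315°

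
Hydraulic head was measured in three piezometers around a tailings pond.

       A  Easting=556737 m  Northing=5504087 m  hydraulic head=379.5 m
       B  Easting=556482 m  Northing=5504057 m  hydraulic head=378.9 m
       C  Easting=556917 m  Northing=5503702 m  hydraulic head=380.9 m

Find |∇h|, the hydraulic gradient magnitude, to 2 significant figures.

0.0036

Taking A as reference: B−A = (-255, -30, -0.6); C−A = (180, -385, +1.4).
Determinant of the coordinate differences = (-255)·(-385) − 180·(-30) = 103575.
∂h/∂x = [(-0.6)·(-385) − (+1.4)·(-30)] / 103575 = +0.002636
∂h/∂y = [(-255)·(+1.4) − 180·(-0.6)] / 103575 = -0.002404
|∇h| = √(0.002636² + -0.002404²) = 0.003568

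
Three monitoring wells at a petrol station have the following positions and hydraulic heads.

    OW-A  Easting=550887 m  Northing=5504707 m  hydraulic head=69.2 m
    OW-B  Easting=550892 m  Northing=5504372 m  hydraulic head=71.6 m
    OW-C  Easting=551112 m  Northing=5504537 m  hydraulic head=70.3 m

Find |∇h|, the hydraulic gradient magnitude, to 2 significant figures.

With h = a·x + b·y + c and OW-A as origin, the differences give:
  5·a + (-335)·b = +2.4
  225·a + (-170)·b = +1.1
Eliminate b (×(-170) and ×(-335), subtract): 74525·a = -39.50 → a = ∂h/∂x = -0.0005300
Back-substitute: b = ∂h/∂y = -0.007172.
|∇h| = √(-0.0005300² + -0.007172²) = 0.007192

0.0072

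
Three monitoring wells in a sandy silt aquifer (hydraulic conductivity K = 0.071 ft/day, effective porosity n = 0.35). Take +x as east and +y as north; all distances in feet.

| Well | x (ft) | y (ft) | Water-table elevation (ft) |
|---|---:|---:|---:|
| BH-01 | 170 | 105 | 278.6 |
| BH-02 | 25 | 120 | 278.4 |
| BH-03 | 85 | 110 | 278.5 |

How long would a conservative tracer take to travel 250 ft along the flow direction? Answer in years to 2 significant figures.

Taking BH-01 as reference: BH-02−BH-01 = (-145, 15, -0.2); BH-03−BH-01 = (-85, 5, -0.1).
Determinant of the coordinate differences = (-145)·5 − (-85)·15 = 550.
∂h/∂x = [(-0.2)·5 − (-0.1)·15] / 550 = +0.0009091
∂h/∂y = [(-145)·(-0.1) − (-85)·(-0.2)] / 550 = -0.004545
|∇h| = √(0.0009091² + -0.004545²) = 0.004635
Seepage velocity v = K·i/n = 0.071 × 0.004635 / 0.35 = 0.0009402 ft/day.
t = 250 / 0.0009402 = 2.659e+05 days = 728 years.

730 years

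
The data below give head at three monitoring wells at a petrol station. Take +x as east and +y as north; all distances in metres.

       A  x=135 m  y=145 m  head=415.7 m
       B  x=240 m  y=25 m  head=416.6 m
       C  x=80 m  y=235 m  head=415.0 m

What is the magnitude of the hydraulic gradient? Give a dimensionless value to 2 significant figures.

0.0085

Three-point gradient (reference A): Δ to B = (105, -120, +0.9), Δ to C = (-55, 90, -0.7).
∂h/∂x = -0.001053, ∂h/∂y = -0.008421 (det = 2850).
|∇h| = √(-0.001053² + -0.008421²) = 0.008487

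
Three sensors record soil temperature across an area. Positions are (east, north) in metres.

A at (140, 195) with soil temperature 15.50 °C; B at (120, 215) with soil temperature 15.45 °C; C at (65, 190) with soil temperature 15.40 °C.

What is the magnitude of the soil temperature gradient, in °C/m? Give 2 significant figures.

Taking A as reference: B−A = (-20, 20, -0.05); C−A = (-75, -5, -0.10).
Determinant of the coordinate differences = (-20)·(-5) − (-75)·20 = 1600.
∂T/∂x = [(-0.05)·(-5) − (-0.10)·20] / 1600 = +0.001406
∂T/∂y = [(-20)·(-0.10) − (-75)·(-0.05)] / 1600 = -0.001094
|∇f| = √(0.001406² + -0.001094²) = 0.001781 °C/m

0.0018 °C/m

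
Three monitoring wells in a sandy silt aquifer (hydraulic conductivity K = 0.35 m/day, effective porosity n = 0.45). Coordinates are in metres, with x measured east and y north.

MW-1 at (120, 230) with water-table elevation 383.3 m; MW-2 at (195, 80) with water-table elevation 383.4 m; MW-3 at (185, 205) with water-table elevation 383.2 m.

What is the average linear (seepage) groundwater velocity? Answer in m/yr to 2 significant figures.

Differences from MW-1: to MW-2 (Δx, Δy, Δh) = (75, -150, +0.1); to MW-3 = (65, -25, -0.1).
Solve a·Δx + b·Δy = Δh: det = 75·(-25) − 65·(-150) = 7875.
∂h/∂x = [(+0.1)·(-25) − (-0.1)·(-150)] / 7875 = -0.002222
∂h/∂y = [75·(-0.1) − 65·(+0.1)] / 7875 = -0.001778
|∇h| = √(-0.002222² + -0.001778²) = 0.002846
Seepage velocity v = K·i/n = 0.35 × 0.002846 / 0.45 = 0.002214 m/day = 0.8087 m/yr.

0.81 m/yr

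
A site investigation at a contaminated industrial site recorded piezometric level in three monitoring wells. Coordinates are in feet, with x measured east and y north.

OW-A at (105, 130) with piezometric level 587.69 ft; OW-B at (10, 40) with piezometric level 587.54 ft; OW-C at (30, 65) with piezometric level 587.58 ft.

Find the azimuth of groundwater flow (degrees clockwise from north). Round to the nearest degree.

Differences from OW-A: to OW-B (Δx, Δy, Δh) = (-95, -90, -0.15); to OW-C = (-75, -65, -0.11).
Solve a·Δx + b·Δy = Δh: det = (-95)·(-65) − (-75)·(-90) = -575.
∂h/∂x = [(-0.15)·(-65) − (-0.11)·(-90)] / -575 = +0.0002609
∂h/∂y = [(-95)·(-0.11) − (-75)·(-0.15)] / -575 = +0.001391
Flow direction (−∇h) has components (-0.0002609 E, -0.001391 N).
Azimuth = atan2(E, N) = atan2(-0.0002609, -0.001391) = 190.6° ≈ 191°.

191°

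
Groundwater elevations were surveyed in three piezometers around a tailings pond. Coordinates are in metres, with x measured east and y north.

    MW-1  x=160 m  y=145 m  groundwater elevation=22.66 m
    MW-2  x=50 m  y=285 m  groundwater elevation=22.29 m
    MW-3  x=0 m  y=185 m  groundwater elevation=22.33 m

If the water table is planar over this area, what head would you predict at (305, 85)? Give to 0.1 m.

23.0 m

Differences from MW-1: to MW-2 (Δx, Δy, Δh) = (-110, 140, -0.37); to MW-3 = (-160, 40, -0.33).
Determinant of the coordinate differences = (-110)·40 − (-160)·140 = 18000.
∂h/∂x = [(-0.37)·40 − (-0.33)·140] / 18000 = +0.001744
∂h/∂y = [(-110)·(-0.33) − (-160)·(-0.37)] / 18000 = -0.001272
h(305, 85) = 22.66 + (+0.001744)·(145) + (-0.001272)·(-60) = 22.66 +0.253 +0.076 = 22.989 m.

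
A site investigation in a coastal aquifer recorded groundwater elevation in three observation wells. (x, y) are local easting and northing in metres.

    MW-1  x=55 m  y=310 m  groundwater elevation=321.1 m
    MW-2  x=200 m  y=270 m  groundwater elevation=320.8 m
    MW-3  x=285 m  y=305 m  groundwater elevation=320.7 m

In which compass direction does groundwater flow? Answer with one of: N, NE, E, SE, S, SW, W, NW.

SE

With h = a·x + b·y + c and MW-1 as origin, the differences give:
  145·a + (-40)·b = -0.3
  230·a + (-5)·b = -0.4
Eliminate b (×(-5) and ×(-40), subtract): 8475·a = -14.50 → a = ∂h/∂x = -0.001711
Back-substitute: b = ∂h/∂y = +0.001298.
Flow = −∇h = (+0.001711 east, -0.001298 north), which points southeast.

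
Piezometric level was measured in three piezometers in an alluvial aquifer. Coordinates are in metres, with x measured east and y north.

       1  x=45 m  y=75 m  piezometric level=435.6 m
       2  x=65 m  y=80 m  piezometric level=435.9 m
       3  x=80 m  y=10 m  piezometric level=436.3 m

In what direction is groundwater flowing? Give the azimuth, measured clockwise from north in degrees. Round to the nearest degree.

279°

Taking 1 as reference: 2−1 = (20, 5, +0.3); 3−1 = (35, -65, +0.7).
Determinant of the coordinate differences = 20·(-65) − 35·5 = -1475.
∂h/∂x = [(+0.3)·(-65) − (+0.7)·5] / -1475 = +0.01559
∂h/∂y = [20·(+0.7) − 35·(+0.3)] / -1475 = -0.002373
Flow direction (−∇h) has components (-0.01559 E, +0.002373 N).
Azimuth = atan2(E, N) = atan2(-0.01559, +0.002373) = 278.7° ≈ 279°.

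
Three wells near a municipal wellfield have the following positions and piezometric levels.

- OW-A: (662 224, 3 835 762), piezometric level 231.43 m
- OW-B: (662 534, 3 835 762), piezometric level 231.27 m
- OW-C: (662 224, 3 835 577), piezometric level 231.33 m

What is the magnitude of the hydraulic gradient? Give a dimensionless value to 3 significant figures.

0.000747

∂h/∂x = (231.27 − 231.43) / (662534 − 662224) = -0.0005161
∂h/∂y = (231.33 − 231.43) / (3835577 − 3835762) = +0.0005405
|∇h| = √(-0.0005161² + 0.0005405²) = 0.0007473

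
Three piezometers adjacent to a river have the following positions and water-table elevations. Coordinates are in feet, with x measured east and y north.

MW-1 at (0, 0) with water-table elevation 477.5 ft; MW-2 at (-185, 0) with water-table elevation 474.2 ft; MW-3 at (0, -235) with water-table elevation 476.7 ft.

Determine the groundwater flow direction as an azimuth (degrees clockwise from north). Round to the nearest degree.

∂h/∂x = (474.2 − 477.5) / (-185 − 0) = +0.01784
∂h/∂y = (476.7 − 477.5) / (-235 − 0) = +0.003404
Flow direction (−∇h) has components (-0.01784 E, -0.003404 N).
Azimuth = atan2(E, N) = atan2(-0.01784, -0.003404) = 259.2° ≈ 259°.

259°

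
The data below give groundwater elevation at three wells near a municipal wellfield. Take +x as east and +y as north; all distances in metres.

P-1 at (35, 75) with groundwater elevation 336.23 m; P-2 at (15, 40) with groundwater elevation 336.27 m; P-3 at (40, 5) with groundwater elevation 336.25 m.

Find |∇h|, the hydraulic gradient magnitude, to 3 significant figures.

With h = a·x + b·y + c and P-1 as origin, the differences give:
  (-20)·a + (-35)·b = +0.04
  5·a + (-70)·b = +0.02
Eliminate b (×(-70) and ×(-35), subtract): 1575·a = -2.100 → a = ∂h/∂x = -0.001333
Back-substitute: b = ∂h/∂y = -0.0003810.
|∇h| = √(-0.001333² + -0.0003810²) = 0.001386

0.00139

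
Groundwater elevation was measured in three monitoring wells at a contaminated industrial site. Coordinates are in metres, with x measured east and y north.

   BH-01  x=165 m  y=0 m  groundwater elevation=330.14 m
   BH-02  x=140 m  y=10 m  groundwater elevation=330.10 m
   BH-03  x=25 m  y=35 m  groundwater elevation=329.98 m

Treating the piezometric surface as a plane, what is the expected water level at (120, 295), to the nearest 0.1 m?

Differences from BH-01: to BH-02 (Δx, Δy, Δh) = (-25, 10, -0.04); to BH-03 = (-140, 35, -0.16).
Determinant of the coordinate differences = (-25)·35 − (-140)·10 = 525.
∂h/∂x = [(-0.04)·35 − (-0.16)·10] / 525 = +0.0003810
∂h/∂y = [(-25)·(-0.16) − (-140)·(-0.04)] / 525 = -0.003048
h(120, 295) = 330.14 + (+0.0003810)·(-45) + (-0.003048)·(295) = 330.14 -0.017 -0.899 = 329.224 m.

329.2 m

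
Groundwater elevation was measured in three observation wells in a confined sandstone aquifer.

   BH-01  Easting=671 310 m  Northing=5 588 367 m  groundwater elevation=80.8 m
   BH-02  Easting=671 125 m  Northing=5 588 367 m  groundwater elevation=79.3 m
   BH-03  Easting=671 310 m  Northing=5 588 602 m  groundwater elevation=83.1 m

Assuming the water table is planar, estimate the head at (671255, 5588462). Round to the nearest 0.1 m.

81.3 m

∂h/∂x = (79.3 − 80.8) / (671125 − 671310) = +0.008108
∂h/∂y = (83.1 − 80.8) / (5588602 − 5588367) = +0.009787
h(671255, 5588462) = 80.8 + (+0.008108)·(-55) + (+0.009787)·(95) = 80.8 -0.446 +0.930 = 81.284 m.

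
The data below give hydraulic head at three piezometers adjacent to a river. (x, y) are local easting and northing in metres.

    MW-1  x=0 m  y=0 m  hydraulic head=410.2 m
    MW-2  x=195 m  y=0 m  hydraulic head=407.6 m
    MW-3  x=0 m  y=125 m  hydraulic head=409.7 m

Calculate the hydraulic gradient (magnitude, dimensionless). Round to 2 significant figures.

∂h/∂x = (407.6 − 410.2) / (195 − 0) = -0.01333
∂h/∂y = (409.7 − 410.2) / (125 − 0) = -0.004000
|∇h| = √(-0.01333² + -0.004000²) = 0.01392

0.014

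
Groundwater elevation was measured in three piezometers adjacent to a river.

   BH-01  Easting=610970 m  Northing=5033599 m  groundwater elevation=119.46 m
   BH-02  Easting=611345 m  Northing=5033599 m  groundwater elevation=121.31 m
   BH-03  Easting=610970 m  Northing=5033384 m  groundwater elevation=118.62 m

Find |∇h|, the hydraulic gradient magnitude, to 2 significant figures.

0.0063

∂h/∂x = (121.31 − 119.46) / (611345 − 610970) = +0.004933
∂h/∂y = (118.62 − 119.46) / (5033384 − 5033599) = +0.003907
|∇h| = √(0.004933² + 0.003907²) = 0.006293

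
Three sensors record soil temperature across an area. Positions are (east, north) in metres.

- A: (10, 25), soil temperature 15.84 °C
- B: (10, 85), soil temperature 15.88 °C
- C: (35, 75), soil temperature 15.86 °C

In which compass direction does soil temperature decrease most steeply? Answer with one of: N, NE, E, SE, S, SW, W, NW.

SE

Taking A as reference: B−A = (0, 60, +0.04); C−A = (25, 50, +0.02).
Solve a·Δx + b·Δy = ΔT: det = 0·50 − 25·60 = -1500.
∂T/∂x = [(+0.04)·50 − (+0.02)·60] / -1500 = -0.0005333
∂T/∂y = [0·(+0.02) − 25·(+0.04)] / -1500 = +0.0006667
Steepest decrease is along −∇f = (+0.0005333 E, -0.0006667 N) → southeast.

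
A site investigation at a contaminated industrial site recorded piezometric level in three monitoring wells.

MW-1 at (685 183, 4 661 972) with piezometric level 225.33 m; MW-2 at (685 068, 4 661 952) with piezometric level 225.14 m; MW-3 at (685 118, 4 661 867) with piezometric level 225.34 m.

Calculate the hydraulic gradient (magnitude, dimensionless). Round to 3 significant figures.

0.00225

Taking MW-1 as reference: MW-2−MW-1 = (-115, -20, -0.19); MW-3−MW-1 = (-65, -105, +0.01).
Solve a·Δx + b·Δy = Δh: det = (-115)·(-105) − (-65)·(-20) = 10775.
∂h/∂x = [(-0.19)·(-105) − (+0.01)·(-20)] / 10775 = +0.001870
∂h/∂y = [(-115)·(+0.01) − (-65)·(-0.19)] / 10775 = -0.001253
|∇h| = √(0.001870² + -0.001253²) = 0.002251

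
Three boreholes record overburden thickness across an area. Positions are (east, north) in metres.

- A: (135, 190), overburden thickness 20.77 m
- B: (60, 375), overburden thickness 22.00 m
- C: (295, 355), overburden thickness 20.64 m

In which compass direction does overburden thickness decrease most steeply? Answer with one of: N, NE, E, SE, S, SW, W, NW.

SE

Differences from A: to B (Δx, Δy, Δh) = (-75, 185, +1.23); to C = (160, 165, -0.13).
Determinant of the coordinate differences = (-75)·165 − 160·185 = -41975.
∂d/∂x = [(+1.23)·165 − (-0.13)·185] / -41975 = -0.005408
∂d/∂y = [(-75)·(-0.13) − 160·(+1.23)] / -41975 = +0.004456
Steepest decrease is along −∇f = (+0.005408 E, -0.004456 N) → southeast.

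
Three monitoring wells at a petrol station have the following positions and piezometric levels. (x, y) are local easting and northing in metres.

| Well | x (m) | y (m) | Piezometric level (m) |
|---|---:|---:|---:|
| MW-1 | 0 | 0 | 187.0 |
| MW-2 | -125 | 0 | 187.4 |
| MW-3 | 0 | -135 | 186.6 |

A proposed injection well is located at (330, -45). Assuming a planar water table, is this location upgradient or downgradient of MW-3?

∂h/∂x = (187.4 − 187.0) / (-125 − 0) = -0.003200
∂h/∂y = (186.6 − 187.0) / (-135 − 0) = +0.002963
Head at (330, -45) = 187.0 + (-0.003200)·(330) + (+0.002963)·(-45) = 185.81 m.
That is lower than the 186.6 m at MW-3, so the point is downgradient.

downgradient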